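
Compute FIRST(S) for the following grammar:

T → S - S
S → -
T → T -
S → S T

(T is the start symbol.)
{ '-' }

From S → -:
  - '-' is a terminal: add '-' and stop
From S → S T:
  - S is the symbol being defined: contributes nothing new
    S is not nullable, so stop

Collecting: FIRST(S) = { '-' }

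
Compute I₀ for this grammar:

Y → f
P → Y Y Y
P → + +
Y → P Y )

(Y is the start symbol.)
First, augment the grammar with Y' → Y
I₀ = CLOSURE({ [Y' → . Y] }):
  [Y' → . Y] has the dot before Y: add [Y → . f], [Y → . P Y )]
  [Y → . P Y )] has the dot before P: add [P → . Y Y Y], [P → . + +]
No further items can be added.

I₀ = { [P → . + +], [P → . Y Y Y], [Y → . P Y )], [Y → . f], [Y' → . Y] }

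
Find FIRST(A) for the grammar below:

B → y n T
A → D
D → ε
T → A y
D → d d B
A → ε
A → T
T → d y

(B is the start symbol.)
{ 'd', 'y', ε }

To compute FIRST(A), examine every production with A on the left-hand side, reading each right-hand side left to right until a non-nullable symbol is reached.

FIRST sets of the other non-terminals involved (by the same procedure, iterated to a fixed point):
  FIRST(D) = { 'd', ε }
  FIRST(T) = { 'd', 'y' }

From A → D:
  - D is a non-terminal: add FIRST(D) \ {ε} = { 'd' }
    D is nullable and nothing follows, so the whole right-hand side can vanish: ε ∈ FIRST(A)
From A → ε:
  - ε-production, so ε ∈ FIRST(A)
From A → T:
  - T is a non-terminal: add FIRST(T) \ {ε} = { 'd', 'y' }
    T is not nullable, so stop

Collecting: FIRST(A) = { 'd', 'y', ε }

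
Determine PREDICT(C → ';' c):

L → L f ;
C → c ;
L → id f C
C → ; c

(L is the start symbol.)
PREDICT(C → ';' c) = (FIRST(RHS) \ {ε}) ∪ (FOLLOW(C) if ε ∈ FIRST(RHS), i.e. RHS ⇒* ε)
FIRST(';' c) = { ';' }
ε ∉ FIRST(';' c), so FOLLOW(C) is not added.
PREDICT(C → ';' c) = { ';' }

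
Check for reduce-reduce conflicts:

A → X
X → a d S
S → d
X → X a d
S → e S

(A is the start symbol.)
Augment with A' → A and build the canonical LR(0) collection (I0 = CLOSURE({[A' → . A]}), then GOTO on every symbol after a dot until no new states appear). It has 11 states:
  I0: { [A → . X], [A' → . A], [X → . X a d], [X → . a d S] }  — shift
  I1: { [A' → A .] }  — accept
  I2: { [A → X .], [X → X . a d] }  — shift, reduce
  I3: { [X → a . d S] }  — shift
  I4: { [S → . d], [S → . e S], [X → a d . S] }  — shift
  I5: { [X → a d S .] }  — reduce
  I6: { [S → d .] }  — reduce
  I7: { [S → . d], [S → . e S], [S → e . S] }  — shift
  I8: { [S → e S .] }  — reduce
  I9: { [X → X a . d] }  — shift
  I10: { [X → X a d .] }  — reduce

No state contains more than one complete item.

Answer: No reduce-reduce conflicts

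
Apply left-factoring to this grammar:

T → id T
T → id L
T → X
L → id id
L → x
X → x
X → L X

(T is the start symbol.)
Left-factoring transforms A → αβ₁ | αβ₂ into A → αA' and A' → β₁ | β₂
(α is the longest common prefix among the alternatives). Repeat until
no nonterminal has two alternatives with a common prefix.

Round 1: T has alternatives sharing prefix 'id'. Introduce T': T → id T'
  Add: T' → T
  Add: T' → L

No remaining common prefixes — done.

Resulting grammar:
T → id T'
T' → T
T' → L
T → X
L → id id
L → x
X → x
X → L X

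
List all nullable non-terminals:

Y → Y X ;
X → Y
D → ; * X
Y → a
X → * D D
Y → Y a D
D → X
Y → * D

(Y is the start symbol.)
There are no ε-productions, so no non-terminal can derive ε.
No non-terminals are nullable.

Answer: None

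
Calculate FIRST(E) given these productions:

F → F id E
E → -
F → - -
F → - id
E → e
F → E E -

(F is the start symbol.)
{ '-', 'e' }

To compute FIRST(E), examine every production with E on the left-hand side, reading each right-hand side left to right until a non-nullable symbol is reached.

From E → -:
  - '-' is a terminal: add '-' and stop
From E → e:
  - e is a terminal: add 'e' and stop

Collecting: FIRST(E) = { '-', 'e' }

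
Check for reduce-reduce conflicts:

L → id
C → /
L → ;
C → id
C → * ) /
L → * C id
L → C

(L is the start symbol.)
A reduce-reduce conflict occurs when an LR(0) state has two complete items [A → α .] and [B → β .] — both call for a reduction, and with no lookahead the parser cannot choose between them.

Augment with L' → L and build the canonical LR(0) collection (I0 = CLOSURE({[L' → . L]}), then GOTO on every symbol after a dot until no new states appear). It has 13 states:
  I0: { [C → . * ) /], [C → . /], [C → . id], [L → . * C id], [L → . ;], [L → . C], [L → . id], [L' → . L] }  — shift
  I1: { [C → * . ) /], [C → . * ) /], [C → . /], [C → . id], [L → * . C id] }  — shift
  I2: { [C → / .] }  — reduce
  I3: { [L → ; .] }  — reduce
  I4: { [L → C .] }  — reduce
  I5: { [L' → L .] }  — accept
  I6: { [C → id .], [L → id .] }  — 2 reduces
  I7: { [C → * ) . /] }  — shift
  I8: { [C → * . ) /] }  — shift
  I9: { [L → * C . id] }  — shift
  I10: { [C → id .] }  — reduce
  I11: { [L → * C id .] }  — reduce
  I12: { [C → * ) / .] }  — reduce

I6 contains complete items [C → id .], [L → id .] — reduce-reduce conflict.

Answer: Yes — I6: [C → id .] vs [L → id .]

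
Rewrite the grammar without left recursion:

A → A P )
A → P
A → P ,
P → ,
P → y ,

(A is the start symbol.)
A → P A'
A → P , A'
A' → P ) A'
A' → ε
P → ,
P → y ,

A is directly left-recursive. The standard transformation for
  A → A α₁ | ... | A α_m | β₁ | ... | β_n
is
  A  → β₁ A' | ... | β_n A'
  A' → α₁ A' | ... | α_m A' | ε

A → P becomes A → P A'
A → P , becomes A → P , A'
A → A P ) becomes A' → P ) A'
Add A' → ε

Productions for other non-terminals are unchanged:
  P → ,
  P → y ,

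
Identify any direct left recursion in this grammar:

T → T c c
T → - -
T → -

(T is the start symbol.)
Direct left recursion occurs when N → N α for some non-terminal N (the right-hand side begins with the left-hand side itself).

T → T c c: LEFT RECURSIVE (starts with T)
T → - -: starts with '-'
T → -: starts with '-'

The grammar has direct left recursion on: T.

Answer: Yes, T is left-recursive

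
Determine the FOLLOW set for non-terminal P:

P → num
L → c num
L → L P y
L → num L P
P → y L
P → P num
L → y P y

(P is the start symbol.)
{ $, 'num', 'y' }

P is the start symbol, so $ ∈ FOLLOW(P).
In L → L P y: P is followed by y, add FIRST(y) \ {ε} = { 'y' }
In L → num L P: P is at the end, add FOLLOW(L)
In P → P num: P is followed by num, add FIRST(num) \ {ε} = { 'num' }
In L → y P y: P is followed by y, add FIRST(y) \ {ε} = { 'y' }

The FOLLOW sets referred to above (computed the same way, to a fixed point):
  FOLLOW(L) = { $, 'num', 'y' }

Taking the union: FOLLOW(P) = { $, 'num', 'y' }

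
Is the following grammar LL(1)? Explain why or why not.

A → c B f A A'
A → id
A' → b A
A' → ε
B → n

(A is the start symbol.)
No. Predict set conflict for A': { 'b' }

A grammar is LL(1) if for each non-terminal N with multiple productions, the predict sets of those productions are pairwise disjoint, where PREDICT(N → α) = (FIRST(α) \ {ε}) ∪ (FOLLOW(N) if α ⇒* ε).

Relevant sets:
  FOLLOW(A') = { $, 'b' }

For A:
  PREDICT(A → c B f A A') = { 'c' }
  PREDICT(A → id) = { 'id' }
For A':
  PREDICT(A' → b A) = { 'b' }
  PREDICT(A' → ε) = { $, 'b' }
B has a single production, so nothing to check there.

Conflict found: Predict set conflict for A': { 'b' }
The grammar is NOT LL(1).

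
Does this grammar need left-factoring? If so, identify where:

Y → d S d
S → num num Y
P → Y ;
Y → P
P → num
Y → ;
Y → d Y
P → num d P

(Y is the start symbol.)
Left-factoring is needed when two productions for the same non-terminal
share a common prefix on the right-hand side.

Productions for Y:
  Y → d S d
  Y → P
  Y → ;
  Y → d Y
Productions for P:
  P → Y ;
  P → num
  P → num d P

Found common prefix 'd' in productions for Y
Found common prefix 'num' in productions for P

Answer: Yes, Y has productions with common prefix 'd'; P has productions with common prefix 'num'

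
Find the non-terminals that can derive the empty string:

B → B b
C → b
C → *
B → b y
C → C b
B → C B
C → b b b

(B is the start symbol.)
None

There are no ε-productions, so no non-terminal can derive ε.
No non-terminals are nullable.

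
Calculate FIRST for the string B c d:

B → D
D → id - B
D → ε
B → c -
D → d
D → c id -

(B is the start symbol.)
FIRST sets of the non-terminals involved (from the grammar, by fixed-point iteration):
  FIRST(B) = { 'c', 'd', 'id', ε }

To compute FIRST(B c d), process the symbols left to right:
Symbol B is a non-terminal. Add FIRST(B) \ {ε} = { 'c', 'd', 'id' }
B is nullable (ε ∈ FIRST(B)), continue to the next symbol.
Symbol c is a terminal. Add 'c' and stop.
FIRST(B c d) = { 'c', 'd', 'id' }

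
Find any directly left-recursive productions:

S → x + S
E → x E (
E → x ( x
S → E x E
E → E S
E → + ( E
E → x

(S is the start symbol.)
Direct left recursion occurs when N → N α for some non-terminal N (the right-hand side begins with the left-hand side itself).

S → x + S: starts with x
E → x E (: starts with x
E → x ( x: starts with x
S → E x E: starts with E
E → E S: LEFT RECURSIVE (starts with E)
E → + ( E: starts with '+'
E → x: starts with x

The grammar has direct left recursion on: E.

Answer: Yes, E is left-recursive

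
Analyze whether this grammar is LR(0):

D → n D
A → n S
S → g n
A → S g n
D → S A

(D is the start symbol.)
A grammar is LR(0) if no state in the canonical LR(0) collection has:
  - both a shift item (dot before a terminal) and a complete item (shift-reduce conflict), or
  - two or more complete items (reduce-reduce conflict; the accept item [D' → D .] counts as a complete item here).

Augment with D' → D and build the canonical LR(0) collection (I0 = CLOSURE({[D' → . D]}), then GOTO on every symbol after a dot until no new states appear). It has 13 states:
  I0: { [D → . S A], [D → . n D], [D' → . D], [S → . g n] }  — shift
  I1: { [D' → D .] }  — accept
  I2: { [A → . S g n], [A → . n S], [D → S . A], [S → . g n] }  — shift
  I3: { [S → g . n] }  — shift
  I4: { [D → . S A], [D → . n D], [D → n . D], [S → . g n] }  — shift
  I5: { [D → n D .] }  — reduce
  I6: { [S → g n .] }  — reduce
  I7: { [D → S A .] }  — reduce
  I8: { [A → S . g n] }  — shift
  I9: { [A → n . S], [S → . g n] }  — shift
  I10: { [A → n S .] }  — reduce
  I11: { [A → S g . n] }  — shift
  I12: { [A → S g n .] }  — reduce

Every state is either a pure shift/goto state or contains exactly one complete item and nothing to shift — no conflicts. The grammar is LR(0).

Answer: Yes, the grammar is LR(0)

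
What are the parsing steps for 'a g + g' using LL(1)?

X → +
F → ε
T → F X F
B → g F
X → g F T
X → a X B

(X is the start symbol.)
LL(1) parsing maintains a stack (initially the start symbol over $) and the input. At each step: if the stack top is a terminal, match it against the current input token; if it is a non-terminal N, replace it with the RHS of M[N, lookahead] (the unique production whose predict set contains the lookahead).

Stack is shown with the top on the left.

Stack      Input      Action
----------------------------
X $        a g + g $  output X → a X B
a X B $    a g + g $  match 'a'
X B $      g + g $    output X → g F T
g F T B $  g + g $    match 'g'
F T B $    + g $      output F → ε
T B $      + g $      output T → F X F
F X F B $  + g $      output F → ε
X F B $    + g $      output X → +
+ F B $    + g $      match '+'
F B $      g $        output F → ε
B $        g $        output B → g F
g F $      g $        match 'g'
F $        $          output F → ε
$          $          accept

The string is accepted.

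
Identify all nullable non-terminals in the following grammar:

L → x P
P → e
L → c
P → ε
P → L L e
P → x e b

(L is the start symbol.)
{ 'P' }

ε-productions: P → ε
So P is immediately nullable.
No further non-terminal can be added: every production for the remaining non-terminals contains a terminal or a non-nullable non-terminal.
Nullable = { 'P' }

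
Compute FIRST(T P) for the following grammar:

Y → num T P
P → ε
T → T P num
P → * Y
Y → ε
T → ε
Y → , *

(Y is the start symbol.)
{ '*', 'num', ε }

FIRST sets of the non-terminals involved (from the grammar, by fixed-point iteration):
  FIRST(T) = { '*', 'num', ε }
  FIRST(P) = { '*', ε }

To compute FIRST(T P), process the symbols left to right:
Symbol T is a non-terminal. Add FIRST(T) \ {ε} = { '*', 'num' }
T is nullable (ε ∈ FIRST(T)), continue to the next symbol.
Symbol P is a non-terminal. Add FIRST(P) \ {ε} = { '*' }
P is nullable (ε ∈ FIRST(P)), continue to the next symbol.
All symbols are nullable, so ε is in the result.
FIRST(T P) = { '*', 'num', ε }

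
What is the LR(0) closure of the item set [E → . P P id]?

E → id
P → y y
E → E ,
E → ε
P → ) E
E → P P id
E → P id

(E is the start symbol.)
{ [E → . P P id], [P → . ) E], [P → . y y] }

To compute CLOSURE, for each item [A → α.Bβ] where B is a non-terminal, add [B → .γ] for all productions B → γ; repeat for the newly added items until nothing changes.

Start with: [E → . P P id]
  [E → . P P id] has the dot before P: add [P → . y y], [P → . ) E]
No further items can be added.

CLOSURE = { [E → . P P id], [P → . ) E], [P → . y y] }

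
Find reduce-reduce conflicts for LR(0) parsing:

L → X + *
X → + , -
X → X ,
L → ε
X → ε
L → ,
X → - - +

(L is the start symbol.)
Augment with L' → L and build the canonical LR(0) collection (I0 = CLOSURE({[L' → . L]}), then GOTO on every symbol after a dot until no new states appear). It has 13 states:
  I0: { [L → . ,], [L → . X + *], [L → .], [L' → . L], [X → . + , -], [X → . - - +], [X → . X ,], [X → .] }  — shift, 2 reduces
  I1: { [X → + . , -] }  — shift
  I2: { [L → , .] }  — reduce
  I3: { [X → - . - +] }  — shift
  I4: { [L' → L .] }  — accept
  I5: { [L → X . + *], [X → X . ,] }  — shift
  I6: { [L → X + . *] }  — shift
  I7: { [X → X , .] }  — reduce
  I8: { [L → X + * .] }  — reduce
  I9: { [X → - - . +] }  — shift
  I10: { [X → - - + .] }  — reduce
  I11: { [X → + , . -] }  — shift
  I12: { [X → + , - .] }  — reduce

I0 contains complete items [L → .], [X → .] — reduce-reduce conflict.

Answer: Yes — I0: [L → .] vs [X → .]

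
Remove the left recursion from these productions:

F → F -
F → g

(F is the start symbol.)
F is directly left-recursive. The standard transformation for
  A → A α₁ | ... | A α_m | β₁ | ... | β_n
is
  A  → β₁ A' | ... | β_n A'
  A' → α₁ A' | ... | α_m A' | ε

F → g becomes F → g F'
F → F - becomes F' → - F'
Add F' → ε

Resulting grammar:
F → g F'
F' → - F'
F' → ε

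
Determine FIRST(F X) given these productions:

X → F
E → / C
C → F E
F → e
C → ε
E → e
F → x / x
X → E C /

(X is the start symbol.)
{ 'e', 'x' }

FIRST sets of the non-terminals involved (from the grammar, by fixed-point iteration):
  FIRST(F) = { 'e', 'x' }

To compute FIRST(F X), process the symbols left to right:
Symbol F is a non-terminal. Add FIRST(F) \ {ε} = { 'e', 'x' }
F is not nullable (ε ∉ FIRST(F)), so stop here.
FIRST(F X) = { 'e', 'x' }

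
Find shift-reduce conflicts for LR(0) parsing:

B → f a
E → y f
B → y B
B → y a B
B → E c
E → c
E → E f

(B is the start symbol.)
A shift-reduce conflict occurs when an LR(0) state has both:
  - a complete (reduce) item [A → α .] (dot at the end), and
  - a shift item [B → β . c γ] (dot before a terminal).

Augment with B' → B and build the canonical LR(0) collection (I0 = CLOSURE({[B' → . B]}), then GOTO on every symbol after a dot until no new states appear). It has 13 states:
  I0: { [B → . E c], [B → . f a], [B → . y B], [B → . y a B], [B' → . B], [E → . E f], [E → . c], [E → . y f] }  — shift
  I1: { [B' → B .] }  — accept
  I2: { [B → E . c], [E → E . f] }  — shift
  I3: { [E → c .] }  — reduce
  I4: { [B → f . a] }  — shift
  I5: { [B → . E c], [B → . f a], [B → . y B], [B → . y a B], [B → y . B], [B → y . a B], [E → . E f], [E → . c], [E → . y f], [E → y . f] }  — shift
  I6: { [B → y B .] }  — reduce
  I7: { [B → . E c], [B → . f a], [B → . y B], [B → . y a B], [B → y a . B], [E → . E f], [E → . c], [E → . y f] }  — shift
  I8: { [B → f . a], [E → y f .] }  — shift, reduce
  I9: { [B → f a .] }  — reduce
  I10: { [B → y a B .] }  — reduce
  I11: { [B → E c .] }  — reduce
  I12: { [E → E f .] }  — reduce

I8 contains reduce item [E → y f .] and shift item [B → f . a] — shift-reduce conflict.

Answer: Yes — I8: [E → y f .] vs [B → f . a]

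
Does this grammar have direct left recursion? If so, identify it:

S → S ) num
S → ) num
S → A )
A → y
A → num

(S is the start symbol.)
S → S ) num: LEFT RECURSIVE (starts with S)
S → ) num: starts with ')'
S → A ): starts with A
A → y: starts with y
A → num: starts with num

The grammar has direct left recursion on: S.

Answer: Yes, S is left-recursive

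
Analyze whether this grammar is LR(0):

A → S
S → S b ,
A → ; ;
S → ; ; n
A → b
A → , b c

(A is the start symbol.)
Augment with A' → A and build the canonical LR(0) collection (I0 = CLOSURE({[A' → . A]}), then GOTO on every symbol after a dot until no new states appear). It has 12 states:
  I0: { [A → . , b c], [A → . ; ;], [A → . S], [A → . b], [A' → . A], [S → . ; ; n], [S → . S b ,] }  — shift
  I1: { [A → , . b c] }  — shift
  I2: { [A → ; . ;], [S → ; . ; n] }  — shift
  I3: { [A' → A .] }  — accept
  I4: { [A → S .], [S → S . b ,] }  — shift, reduce
  I5: { [A → b .] }  — reduce
  I6: { [S → S b . ,] }  — shift
  I7: { [S → S b , .] }  — reduce
  I8: { [A → ; ; .], [S → ; ; . n] }  — shift, reduce
  I9: { [S → ; ; n .] }  — reduce
  I10: { [A → , b . c] }  — shift
  I11: { [A → , b c .] }  — reduce

Conflict in state I4:
  Shift-reduce conflict between [A → S .] and [S → S . b ,]
So the grammar is NOT LR(0).

Answer: No. Shift-reduce conflict between [A → S .] and [S → S . b ,]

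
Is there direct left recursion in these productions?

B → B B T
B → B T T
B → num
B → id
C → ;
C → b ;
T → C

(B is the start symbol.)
Yes, B is left-recursive

B → B B T: LEFT RECURSIVE (starts with B)
B → B T T: LEFT RECURSIVE (starts with B)
B → num: starts with num
B → id: starts with id
C → ;: starts with ';'
C → b ;: starts with b
T → C: starts with C

The grammar has direct left recursion on: B.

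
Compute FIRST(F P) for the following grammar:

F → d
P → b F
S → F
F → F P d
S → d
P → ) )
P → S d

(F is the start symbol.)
FIRST sets of the non-terminals involved (from the grammar, by fixed-point iteration):
  FIRST(F) = { 'd' }

To compute FIRST(F P), process the symbols left to right:
Symbol F is a non-terminal. Add FIRST(F) \ {ε} = { 'd' }
F is not nullable (ε ∉ FIRST(F)), so stop here.
FIRST(F P) = { 'd' }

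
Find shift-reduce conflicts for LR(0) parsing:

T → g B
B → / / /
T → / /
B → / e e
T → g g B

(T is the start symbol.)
No shift-reduce conflicts

Augment with T' → T and build the canonical LR(0) collection (I0 = CLOSURE({[T' → . T]}), then GOTO on every symbol after a dot until no new states appear). It has 13 states:
  I0: { [T → . / /], [T → . g B], [T → . g g B], [T' → . T] }  — shift
  I1: { [T → / . /] }  — shift
  I2: { [T' → T .] }  — accept
  I3: { [B → . / / /], [B → . / e e], [T → g . B], [T → g . g B] }  — shift
  I4: { [B → / . / /], [B → / . e e] }  — shift
  I5: { [T → g B .] }  — reduce
  I6: { [B → . / / /], [B → . / e e], [T → g g . B] }  — shift
  I7: { [T → g g B .] }  — reduce
  I8: { [B → / / . /] }  — shift
  I9: { [B → / e . e] }  — shift
  I10: { [B → / e e .] }  — reduce
  I11: { [B → / / / .] }  — reduce
  I12: { [T → / / .] }  — reduce

No state contains both a complete item and a shift item.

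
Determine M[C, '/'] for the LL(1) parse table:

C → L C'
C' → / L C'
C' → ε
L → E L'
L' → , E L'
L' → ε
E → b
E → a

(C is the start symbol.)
Empty (error entry)

To find M[C, '/'], we find productions for C where '/' is in the predict set (PREDICT(N → α) = (FIRST(α) \ {ε}) ∪ (FOLLOW(N) if α ⇒* ε)).

Relevant sets:
  FIRST(L) = { 'a', 'b' }

C → L C': PREDICT = { 'a', 'b' }

M[C, '/'] is empty (no production applies)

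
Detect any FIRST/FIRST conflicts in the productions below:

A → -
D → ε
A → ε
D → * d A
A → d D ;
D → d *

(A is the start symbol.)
A FIRST/FIRST conflict occurs when two productions N → α and N → β for the same non-terminal have FIRST(α) ∩ FIRST(β) ≠ ∅ (with ε ∈ FIRST of a nullable right-hand side, so two nullable alternatives also conflict).

Productions for A:
  A → -: FIRST = { '-' }
  A → ε: FIRST = { ε }
  A → d D ;: FIRST = { 'd' }
Productions for D:
  D → ε: FIRST = { ε }
  D → * d A: FIRST = { '*' }
  D → d *: FIRST = { 'd' }

All alternatives of each non-terminal have pairwise disjoint FIRST sets.

Answer: No FIRST/FIRST conflicts.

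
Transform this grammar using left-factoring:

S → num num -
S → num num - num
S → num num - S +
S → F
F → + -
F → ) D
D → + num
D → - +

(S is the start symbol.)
Left-factoring transforms A → αβ₁ | αβ₂ into A → αA' and A' → β₁ | β₂
(α is the longest common prefix among the alternatives). Repeat until
no nonterminal has two alternatives with a common prefix.

Round 1: S has alternatives sharing prefix 'num num -'. Introduce S': S → num num - S'
  Add: S' → ε
  Add: S' → num
  Add: S' → S +

No remaining common prefixes — done.

Resulting grammar:
S → num num - S'
S' → ε
S' → num
S' → S +
S → F
F → + -
F → ) D
D → + num
D → - +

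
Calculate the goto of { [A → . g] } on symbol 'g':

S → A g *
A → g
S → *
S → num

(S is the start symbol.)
{ [A → g .] }

GOTO(I, 'g') = CLOSURE({ [A → αX.β] : [A → α.Xβ] ∈ I, X = 'g' })

Items with dot before 'g', with the dot advanced:
  [A → . g] → [A → g .]
Closure adds nothing (no advanced item has the dot before a non-terminal).

GOTO = { [A → g .] }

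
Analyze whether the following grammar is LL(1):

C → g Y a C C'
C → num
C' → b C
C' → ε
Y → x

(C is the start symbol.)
Relevant sets:
  FOLLOW(C') = { $, 'b' }

For C:
  PREDICT(C → g Y a C C') = { 'g' }
  PREDICT(C → num) = { 'num' }
For C':
  PREDICT(C' → b C) = { 'b' }
  PREDICT(C' → ε) = { $, 'b' }
Y has a single production, so nothing to check there.

Conflict found: Predict set conflict for C': { 'b' }
The grammar is NOT LL(1).

Answer: No. Predict set conflict for C': { 'b' }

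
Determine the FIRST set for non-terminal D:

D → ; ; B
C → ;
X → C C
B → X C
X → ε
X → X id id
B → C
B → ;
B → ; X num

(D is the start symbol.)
{ ';' }

From D → ; ; B:
  - ';' is a terminal: add ';' and stop

Collecting: FIRST(D) = { ';' }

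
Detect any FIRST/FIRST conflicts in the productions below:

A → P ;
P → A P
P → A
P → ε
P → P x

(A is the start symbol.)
A FIRST/FIRST conflict occurs when two productions N → α and N → β for the same non-terminal have FIRST(α) ∩ FIRST(β) ≠ ∅ (with ε ∈ FIRST of a nullable right-hand side, so two nullable alternatives also conflict).

FIRST sets of the non-terminals at (or reachable through a nullable prefix from) the front of some alternative:
  FIRST(A) = { ';', 'x' }
  FIRST(P) = { ';', 'x', ε }

Productions for P:
  P → A P: FIRST = { ';', 'x' }
  P → A: FIRST = { ';', 'x' }
  P → ε: FIRST = { ε }
  P → P x: FIRST = { ';', 'x' }
A has only one production, so no FIRST/FIRST conflict is possible there.

Conflict for P: P → A P and P → A
  Overlap: { ';', 'x' }
Conflict for P: P → A P and P → P x
  Overlap: { ';', 'x' }
Conflict for P: P → A and P → P x
  Overlap: { ';', 'x' }

Answer: Yes. P → A P / P → A on { ';', 'x' }; P → A P / P → P x on { ';', 'x' }; P → A / P → P x on { ';', 'x' }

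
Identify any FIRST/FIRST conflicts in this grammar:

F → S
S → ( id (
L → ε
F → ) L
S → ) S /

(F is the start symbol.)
A FIRST/FIRST conflict occurs when two productions N → α and N → β for the same non-terminal have FIRST(α) ∩ FIRST(β) ≠ ∅ (with ε ∈ FIRST of a nullable right-hand side, so two nullable alternatives also conflict).

FIRST sets of the non-terminals at (or reachable through a nullable prefix from) the front of some alternative:
  FIRST(S) = { '(', ')' }

Productions for F:
  F → S: FIRST = { '(', ')' }
  F → ) L: FIRST = { ')' }
Productions for S:
  S → ( id (: FIRST = { '(' }
  S → ) S /: FIRST = { ')' }
L has only one production, so no FIRST/FIRST conflict is possible there.

Conflict for F: F → S and F → ) L
  Overlap: { ')' }

Answer: Yes. F → S / F → ')' L on { ')' }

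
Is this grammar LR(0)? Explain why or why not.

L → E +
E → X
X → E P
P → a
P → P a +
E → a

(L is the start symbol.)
A grammar is LR(0) if no state in the canonical LR(0) collection has:
  - both a shift item (dot before a terminal) and a complete item (shift-reduce conflict), or
  - two or more complete items (reduce-reduce conflict; the accept item [L' → L .] counts as a complete item here).

Augment with L' → L and build the canonical LR(0) collection (I0 = CLOSURE({[L' → . L]}), then GOTO on every symbol after a dot until no new states appear). It has 10 states:
  I0: { [E → . X], [E → . a], [L → . E +], [L' → . L], [X → . E P] }  — shift
  I1: { [L → E . +], [P → . P a +], [P → . a], [X → E . P] }  — shift
  I2: { [L' → L .] }  — accept
  I3: { [E → X .] }  — reduce
  I4: { [E → a .] }  — reduce
  I5: { [L → E + .] }  — reduce
  I6: { [P → P . a +], [X → E P .] }  — shift, reduce
  I7: { [P → a .] }  — reduce
  I8: { [P → P a . +] }  — shift
  I9: { [P → P a + .] }  — reduce

Conflict in state I6:
  Shift-reduce conflict between [X → E P .] and [P → P . a +]
So the grammar is NOT LR(0).

Answer: No. Shift-reduce conflict between [X → E P .] and [P → P . a +]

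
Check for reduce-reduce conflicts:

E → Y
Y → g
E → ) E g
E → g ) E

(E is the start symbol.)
A reduce-reduce conflict occurs when an LR(0) state has two complete items [A → α .] and [B → β .] — both call for a reduction, and with no lookahead the parser cannot choose between them.

Augment with E' → E and build the canonical LR(0) collection (I0 = CLOSURE({[E' → . E]}), then GOTO on every symbol after a dot until no new states appear). It has 9 states:
  I0: { [E → . ) E g], [E → . Y], [E → . g ) E], [E' → . E], [Y → . g] }  — shift
  I1: { [E → ) . E g], [E → . ) E g], [E → . Y], [E → . g ) E], [Y → . g] }  — shift
  I2: { [E' → E .] }  — accept
  I3: { [E → Y .] }  — reduce
  I4: { [E → g . ) E], [Y → g .] }  — shift, reduce
  I5: { [E → . ) E g], [E → . Y], [E → . g ) E], [E → g ) . E], [Y → . g] }  — shift
  I6: { [E → g ) E .] }  — reduce
  I7: { [E → ) E . g] }  — shift
  I8: { [E → ) E g .] }  — reduce

No state contains more than one complete item.

Answer: No reduce-reduce conflicts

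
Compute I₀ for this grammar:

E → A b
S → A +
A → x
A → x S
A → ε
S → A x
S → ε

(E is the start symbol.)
{ [A → . x S], [A → . x], [A → .], [E → . A b], [E' → . E] }

First, augment the grammar with E' → E
I₀ = CLOSURE({ [E' → . E] }):
  [E' → . E] has the dot before E: add [E → . A b]
  [E → . A b] has the dot before A: add [A → . x], [A → . x S], [A → .]
No further items can be added.

I₀ = { [A → . x S], [A → . x], [A → .], [E → . A b], [E' → . E] }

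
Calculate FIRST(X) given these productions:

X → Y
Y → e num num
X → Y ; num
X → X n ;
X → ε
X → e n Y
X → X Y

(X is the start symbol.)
{ 'e', 'n', ε }

To compute FIRST(X), examine every production with X on the left-hand side, reading each right-hand side left to right until a non-nullable symbol is reached.

FIRST sets of the other non-terminals involved (by the same procedure, iterated to a fixed point):
  FIRST(Y) = { 'e' }

From X → Y:
  - Y is a non-terminal: add FIRST(Y) \ {ε} = { 'e' }
    Y is not nullable, so stop
From X → Y ; num:
  - Y is a non-terminal: add FIRST(Y) \ {ε} = { 'e' }
    Y is not nullable, so stop
From X → X n ;:
  - X is the symbol being defined: contributes nothing new
    X is nullable, so continue to the next symbol
  - n is a terminal: add 'n' and stop
From X → ε:
  - ε-production, so ε ∈ FIRST(X)
From X → e n Y:
  - e is a terminal: add 'e' and stop
From X → X Y:
  - X is the symbol being defined: contributes nothing new
    X is nullable, so continue to the next symbol
  - Y is a non-terminal: add FIRST(Y) \ {ε} = { 'e' }
    Y is not nullable, so stop

Collecting: FIRST(X) = { 'e', 'n', ε }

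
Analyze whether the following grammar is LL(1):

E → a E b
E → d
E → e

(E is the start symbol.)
Yes, the grammar is LL(1).

For E:
  PREDICT(E → a E b) = { 'a' }
  PREDICT(E → d) = { 'd' }
  PREDICT(E → e) = { 'e' }

All predict sets are disjoint. The grammar IS LL(1).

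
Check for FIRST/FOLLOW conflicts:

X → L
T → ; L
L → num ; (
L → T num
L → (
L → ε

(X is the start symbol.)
Nullable non-terminals: L, X.
FIRST sets used below: FIRST(T) = { ';' }

L: nullable alternative(s) L → ε; FOLLOW(L) = { $, 'num' }
  L → num ; (: FIRST \ {ε} = { 'num' } — overlaps FOLLOW(L) on { 'num' }: CONFLICT
  L → T num: FIRST \ {ε} = { ';' } — disjoint from FOLLOW(L)
  L → (: FIRST \ {ε} = { '(' } — disjoint from FOLLOW(L)
  L → ε: FIRST \ {ε} = { } — this is the only nullable alternative, skip
X has a nullable alternative but only one production, so nothing to check.

T has no nullable alternative, so no FIRST/FOLLOW check is needed there.

So the grammar has 1 FIRST/FOLLOW conflict (marked CONFLICT above).

Answer: Yes. L → num ';' '(' with FOLLOW(L) on { 'num' }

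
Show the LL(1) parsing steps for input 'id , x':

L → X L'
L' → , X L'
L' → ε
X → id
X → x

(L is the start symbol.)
LL(1) parsing maintains a stack (initially the start symbol over $) and the input. At each step: if the stack top is a terminal, match it against the current input token; if it is a non-terminal N, replace it with the RHS of M[N, lookahead] (the unique production whose predict set contains the lookahead).

Stack is shown with the top on the left.

Stack     Input     Action
--------------------------
L $       id , x $  output L → X L'
X L' $    id , x $  output X → id
id L' $   id , x $  match 'id'
L' $      , x $     output L' → , X L'
, X L' $  , x $     match ','
X L' $    x $       output X → x
x L' $    x $       match 'x'
L' $      $         output L' → ε
$         $         accept

The string is accepted.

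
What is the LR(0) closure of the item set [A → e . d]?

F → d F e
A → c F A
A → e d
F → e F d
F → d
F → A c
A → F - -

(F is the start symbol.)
To compute CLOSURE, for each item [A → α.Bβ] where B is a non-terminal, add [B → .γ] for all productions B → γ; repeat for the newly added items until nothing changes.

Start with: [A → e . d]
The dot precedes the terminal d, so nothing is added.

CLOSURE = { [A → e . d] }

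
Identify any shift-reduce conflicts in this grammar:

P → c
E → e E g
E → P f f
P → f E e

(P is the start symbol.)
No shift-reduce conflicts

Augment with P' → P and build the canonical LR(0) collection (I0 = CLOSURE({[P' → . P]}), then GOTO on every symbol after a dot until no new states appear). It has 12 states:
  I0: { [P → . c], [P → . f E e], [P' → . P] }  — shift
  I1: { [P' → P .] }  — accept
  I2: { [P → c .] }  — reduce
  I3: { [E → . P f f], [E → . e E g], [P → . c], [P → . f E e], [P → f . E e] }  — shift
  I4: { [P → f E . e] }  — shift
  I5: { [E → P . f f] }  — shift
  I6: { [E → . P f f], [E → . e E g], [E → e . E g], [P → . c], [P → . f E e] }  — shift
  I7: { [E → e E . g] }  — shift
  I8: { [E → e E g .] }  — reduce
  I9: { [E → P f . f] }  — shift
  I10: { [E → P f f .] }  — reduce
  I11: { [P → f E e .] }  — reduce

No state contains both a complete item and a shift item.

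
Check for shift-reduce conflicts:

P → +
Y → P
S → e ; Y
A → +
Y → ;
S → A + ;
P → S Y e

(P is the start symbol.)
No shift-reduce conflicts

A shift-reduce conflict occurs when an LR(0) state has both:
  - a complete (reduce) item [A → α .] (dot at the end), and
  - a shift item [B → β . c γ] (dot before a terminal).

Augment with P' → P and build the canonical LR(0) collection (I0 = CLOSURE({[P' → . P]}), then GOTO on every symbol after a dot until no new states appear). It has 14 states:
  I0: { [A → . +], [P → . +], [P → . S Y e], [P' → . P], [S → . A + ;], [S → . e ; Y] }  — shift
  I1: { [A → + .], [P → + .] }  — 2 reduces
  I2: { [S → A . + ;] }  — shift
  I3: { [P' → P .] }  — accept
  I4: { [A → . +], [P → . +], [P → . S Y e], [P → S . Y e], [S → . A + ;], [S → . e ; Y], [Y → . ;], [Y → . P] }  — shift
  I5: { [S → e . ; Y] }  — shift
  I6: { [A → . +], [P → . +], [P → . S Y e], [S → . A + ;], [S → . e ; Y], [S → e ; . Y], [Y → . ;], [Y → . P] }  — shift
  I7: { [Y → ; .] }  — reduce
  I8: { [Y → P .] }  — reduce
  I9: { [S → e ; Y .] }  — reduce
  I10: { [P → S Y . e] }  — shift
  I11: { [P → S Y e .] }  — reduce
  I12: { [S → A + . ;] }  — shift
  I13: { [S → A + ; .] }  — reduce

No state contains both a complete item and a shift item.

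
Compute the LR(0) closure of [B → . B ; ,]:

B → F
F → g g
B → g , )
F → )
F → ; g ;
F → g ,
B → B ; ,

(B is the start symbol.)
To compute CLOSURE, for each item [A → α.Bβ] where B is a non-terminal, add [B → .γ] for all productions B → γ; repeat for the newly added items until nothing changes.

Start with: [B → . B ; ,]
  [B → . B ; ,] has the dot before B: add [B → . F], [B → . g , )]
  [B → . F] has the dot before F: add [F → . g g], [F → . )], [F → . ; g ;], [F → . g ,]
No further items can be added.

CLOSURE = { [B → . B ; ,], [B → . F], [B → . g , )], [F → . )], [F → . ; g ;], [F → . g ,], [F → . g g] }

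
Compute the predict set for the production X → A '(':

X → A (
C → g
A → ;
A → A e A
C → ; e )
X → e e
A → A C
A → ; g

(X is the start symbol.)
{ ';' }

PREDICT(X → A '(') = (FIRST(RHS) \ {ε}) ∪ (FOLLOW(X) if ε ∈ FIRST(RHS), i.e. RHS ⇒* ε)
FIRST(A) = { ';' }
FIRST(A '(') = { ';' }
ε ∉ FIRST(A '('), so FOLLOW(X) is not added.
PREDICT(X → A '(') = { ';' }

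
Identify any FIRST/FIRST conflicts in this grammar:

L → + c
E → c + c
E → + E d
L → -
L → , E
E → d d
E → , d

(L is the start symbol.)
A FIRST/FIRST conflict occurs when two productions N → α and N → β for the same non-terminal have FIRST(α) ∩ FIRST(β) ≠ ∅ (with ε ∈ FIRST of a nullable right-hand side, so two nullable alternatives also conflict).

Productions for L:
  L → + c: FIRST = { '+' }
  L → -: FIRST = { '-' }
  L → , E: FIRST = { ',' }
Productions for E:
  E → c + c: FIRST = { 'c' }
  E → + E d: FIRST = { '+' }
  E → d d: FIRST = { 'd' }
  E → , d: FIRST = { ',' }

All alternatives of each non-terminal have pairwise disjoint FIRST sets.

Answer: No FIRST/FIRST conflicts.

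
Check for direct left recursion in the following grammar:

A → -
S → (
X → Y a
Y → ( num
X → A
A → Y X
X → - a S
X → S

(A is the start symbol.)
No direct left recursion

A → -: starts with '-'
S → (: starts with '('
X → Y a: starts with Y
Y → ( num: starts with '('
X → A: starts with A
A → Y X: starts with Y
X → - a S: starts with '-'
X → S: starts with S

No direct left recursion found.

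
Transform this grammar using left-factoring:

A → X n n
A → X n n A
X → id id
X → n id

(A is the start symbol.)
Left-factoring transforms A → αβ₁ | αβ₂ into A → αA' and A' → β₁ | β₂
(α is the longest common prefix among the alternatives). Repeat until
no nonterminal has two alternatives with a common prefix.

Round 1: A has alternatives sharing prefix 'X n n'. Introduce A': A → X n n A'
  Add: A' → ε
  Add: A' → A

No remaining common prefixes — done.

Resulting grammar:
A → X n n A'
A' → ε
A' → A
X → id id
X → n id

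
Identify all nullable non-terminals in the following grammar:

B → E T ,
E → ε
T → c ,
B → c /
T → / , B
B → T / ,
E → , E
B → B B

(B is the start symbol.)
{ 'E' }

A non-terminal is nullable if it can derive ε (the empty string): either it has an ε-production, or it has a production whose right-hand side consists entirely of nullable non-terminals.

ε-productions: E → ε
So E is immediately nullable.
No further non-terminal can be added: every production for the remaining non-terminals contains a terminal or a non-nullable non-terminal.
Nullable = { 'E' }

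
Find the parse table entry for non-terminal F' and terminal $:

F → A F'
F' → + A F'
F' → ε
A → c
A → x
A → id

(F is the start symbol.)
To find M[F', $], we find productions for F' where $ is in the predict set (PREDICT(N → α) = (FIRST(α) \ {ε}) ∪ (FOLLOW(N) if α ⇒* ε)).

Relevant sets:
  FOLLOW(F') = { $ }

F' → + A F': PREDICT = { '+' }
F' → ε: PREDICT = { $ }
  $ is in predict set, so this production goes in M[F', $]

M[F', $] = F' → ε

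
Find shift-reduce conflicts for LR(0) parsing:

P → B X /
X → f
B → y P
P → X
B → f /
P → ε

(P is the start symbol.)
Augment with P' → P and build the canonical LR(0) collection (I0 = CLOSURE({[P' → . P]}), then GOTO on every symbol after a dot until no new states appear). It has 11 states:
  I0: { [B → . f /], [B → . y P], [P → . B X /], [P → . X], [P → .], [P' → . P], [X → . f] }  — shift, reduce
  I1: { [P → B . X /], [X → . f] }  — shift
  I2: { [P' → P .] }  — accept
  I3: { [P → X .] }  — reduce
  I4: { [B → f . /], [X → f .] }  — shift, reduce
  I5: { [B → . f /], [B → . y P], [B → y . P], [P → . B X /], [P → . X], [P → .], [X → . f] }  — shift, reduce
  I6: { [B → y P .] }  — reduce
  I7: { [B → f / .] }  — reduce
  I8: { [P → B X . /] }  — shift
  I9: { [X → f .] }  — reduce
  I10: { [P → B X / .] }  — reduce

I0 contains reduce item [P → .] and shift items [B → . f /], [B → . y P], [X → . f] — shift-reduce conflict.
I4 contains reduce item [X → f .] and shift item [B → f . /] — shift-reduce conflict.
I5 contains reduce item [P → .] and shift items [B → . f /], [B → . y P], [X → . f] — shift-reduce conflict.

Answer: Yes — I0: [P → .] vs [B → . f /]; I4: [X → f .] vs [B → f . /]; I5: [P → .] vs [B → . f /]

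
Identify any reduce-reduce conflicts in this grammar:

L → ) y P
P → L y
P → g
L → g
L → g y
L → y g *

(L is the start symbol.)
Augment with L' → L and build the canonical LR(0) collection (I0 = CLOSURE({[L' → . L]}), then GOTO on every symbol after a dot until no new states appear). It has 13 states:
  I0: { [L → . ) y P], [L → . g y], [L → . g], [L → . y g *], [L' → . L] }  — shift
  I1: { [L → ) . y P] }  — shift
  I2: { [L' → L .] }  — accept
  I3: { [L → g . y], [L → g .] }  — shift, reduce
  I4: { [L → y . g *] }  — shift
  I5: { [L → y g . *] }  — shift
  I6: { [L → y g * .] }  — reduce
  I7: { [L → g y .] }  — reduce
  I8: { [L → ) y . P], [L → . ) y P], [L → . g y], [L → . g], [L → . y g *], [P → . L y], [P → . g] }  — shift
  I9: { [P → L . y] }  — shift
  I10: { [L → ) y P .] }  — reduce
  I11: { [L → g . y], [L → g .], [P → g .] }  — shift, 2 reduces
  I12: { [P → L y .] }  — reduce

I11 contains complete items [L → g .], [P → g .] — reduce-reduce conflict.

Answer: Yes — I11: [L → g .] vs [P → g .]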